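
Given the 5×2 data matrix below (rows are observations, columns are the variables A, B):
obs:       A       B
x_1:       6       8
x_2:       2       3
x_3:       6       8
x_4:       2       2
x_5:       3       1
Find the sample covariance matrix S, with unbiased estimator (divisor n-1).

Step 1 — column means:
  mean(A) = (6 + 2 + 6 + 2 + 3) / 5 = 19/5 = 3.8
  mean(B) = (8 + 3 + 8 + 2 + 1) / 5 = 22/5 = 4.4

Step 2 — sample covariance S[i,j] = (1/(n-1)) · Σ_k (x_{k,i} - mean_i) · (x_{k,j} - mean_j), with n-1 = 4.
  S[A,A] = ((2.2)·(2.2) + (-1.8)·(-1.8) + (2.2)·(2.2) + (-1.8)·(-1.8) + (-0.8)·(-0.8)) / 4 = 16.8/4 = 4.2
  S[A,B] = ((2.2)·(3.6) + (-1.8)·(-1.4) + (2.2)·(3.6) + (-1.8)·(-2.4) + (-0.8)·(-3.4)) / 4 = 25.4/4 = 6.35
  S[B,B] = ((3.6)·(3.6) + (-1.4)·(-1.4) + (3.6)·(3.6) + (-2.4)·(-2.4) + (-3.4)·(-3.4)) / 4 = 45.2/4 = 11.3

S is symmetric (S[j,i] = S[i,j]). Assembling:

S = [[4.2, 6.35],
 [6.35, 11.3]]


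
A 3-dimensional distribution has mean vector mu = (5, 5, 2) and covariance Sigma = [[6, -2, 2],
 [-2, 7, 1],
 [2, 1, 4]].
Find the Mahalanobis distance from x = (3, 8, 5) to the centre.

Step 1 — centre the observation: (x - mu) = (-2, 3, 3).

Step 2 — invert Sigma (cofactor / det for 3×3, or solve directly):
  Sigma^{-1} = [[0.2455, 0.0909, -0.1455],
 [0.0909, 0.1818, -0.0909],
 [-0.1455, -0.0909, 0.3455]].

Step 3 — form the quadratic (x - mu)^T · Sigma^{-1} · (x - mu):
  Sigma^{-1} · (x - mu) = (-0.6545, 0.0909, 1.0545).
  (x - mu)^T · [Sigma^{-1} · (x - mu)] = (-2)·(-0.6545) + (3)·(0.0909) + (3)·(1.0545) = 4.7455.

Step 4 — take square root: d = √(4.7455) ≈ 2.1784.

d(x, mu) = √(4.7455) ≈ 2.1784


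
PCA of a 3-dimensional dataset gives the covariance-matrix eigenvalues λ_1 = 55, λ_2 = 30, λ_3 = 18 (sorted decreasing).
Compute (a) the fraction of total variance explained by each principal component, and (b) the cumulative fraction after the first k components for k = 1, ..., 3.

Step 1 — total variance = trace(Sigma) = Σ λ_i = 55 + 30 + 18 = 103.

Step 2 — fraction explained by component i = λ_i / Σ λ:
  PC1: 55/103 = 0.534
  PC2: 30/103 = 0.2913
  PC3: 18/103 = 0.1748

Step 3 — cumulative fraction after k components = (λ_1 + ... + λ_k) / Σ λ:
  k = 1: 55/103 = 0.534
  k = 2: (55 + 30)/103 = 85/103 = 0.8252
  k = 3: (55 + 30 + 18)/103 = 103/103 = 1

Summary (fraction, with percent):

explained: PC1 0.534 (53.4%), PC2 0.2913 (29.13%), PC3 0.1748 (17.48%);  cumulative: 0.534, 0.8252, 1


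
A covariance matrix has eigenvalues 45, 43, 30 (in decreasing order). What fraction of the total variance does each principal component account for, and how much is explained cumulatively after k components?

Step 1 — total variance = trace(Sigma) = Σ λ_i = 45 + 43 + 30 = 118.

Step 2 — fraction explained by component i = λ_i / Σ λ:
  PC1: 45/118 = 0.3814
  PC2: 43/118 = 0.3644
  PC3: 30/118 = 0.2542

Step 3 — cumulative fraction after k components = (λ_1 + ... + λ_k) / Σ λ:
  k = 1: 45/118 = 0.3814
  k = 2: (45 + 43)/118 = 88/118 = 0.7458
  k = 3: (45 + 43 + 30)/118 = 118/118 = 1

Summary (fraction, with percent):

explained: PC1 0.3814 (38.14%), PC2 0.3644 (36.44%), PC3 0.2542 (25.42%);  cumulative: 0.3814, 0.7458, 1


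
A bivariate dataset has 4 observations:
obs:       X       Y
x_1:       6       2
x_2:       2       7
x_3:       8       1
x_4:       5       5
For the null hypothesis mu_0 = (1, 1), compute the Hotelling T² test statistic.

Step 1 — sample mean vector:
  mean(X) = (6 + 2 + 8 + 5) / 4 = 21/4 = 5.25
  mean(Y) = (2 + 7 + 1 + 5) / 4 = 15/4 = 3.75
  x̄ = (5.25, 3.75),  deviation x̄ - mu_0 = (5.25, 3.75) - (1, 1) = (4.25, 2.75).

Step 2 — sample covariance matrix, S[i,j] = (1/(n-1)) · Σ_k (x_{k,i} - mean_i) · (x_{k,j} - mean_j), divisor n-1 = 3:
  S[X,X] = ((0.75)·(0.75) + (-3.25)·(-3.25) + (2.75)·(2.75) + (-0.25)·(-0.25)) / 3 = 18.75/3 = 6.25
  S[X,Y] = ((0.75)·(-1.75) + (-3.25)·(3.25) + (2.75)·(-2.75) + (-0.25)·(1.25)) / 3 = -19.75/3 = -6.5833
  S[Y,Y] = ((-1.75)·(-1.75) + (3.25)·(3.25) + (-2.75)·(-2.75) + (1.25)·(1.25)) / 3 = 22.75/3 = 7.5833
  S = [[6.25, -6.5833],
 [-6.5833, 7.5833]].

Step 3 — invert S. det(S) = 6.25·7.5833 - (-6.5833)² = 4.0556.
  S^{-1} = (1/det) · [[d, -b], [-b, a]] = [[1.8699, 1.6233],
 [1.6233, 1.5411]].

Step 4 — quadratic form (x̄ - mu_0)^T · S^{-1} · (x̄ - mu_0):
  S^{-1} · (x̄ - mu_0) = (12.411, 11.137),
  (x̄ - mu_0)^T · [...] = (4.25)·(12.411) + (2.75)·(11.137) = 83.3733.

Step 5 — scale by n: T² = 4 · 83.3733 = 333.4932.

T² ≈ 333.4932


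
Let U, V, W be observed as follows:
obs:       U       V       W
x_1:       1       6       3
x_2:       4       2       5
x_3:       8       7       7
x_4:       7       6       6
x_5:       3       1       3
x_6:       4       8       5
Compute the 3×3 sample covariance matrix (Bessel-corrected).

Step 1 — column means:
  mean(U) = (1 + 4 + 8 + 7 + 3 + 4) / 6 = 27/6 = 4.5
  mean(V) = (6 + 2 + 7 + 6 + 1 + 8) / 6 = 30/6 = 5
  mean(W) = (3 + 5 + 7 + 6 + 3 + 5) / 6 = 29/6 = 4.8333

Step 2 — sample covariance S[i,j] = (1/(n-1)) · Σ_k (x_{k,i} - mean_i) · (x_{k,j} - mean_j), with n-1 = 5.
  S[U,U] = ((-3.5)·(-3.5) + (-0.5)·(-0.5) + (3.5)·(3.5) + (2.5)·(2.5) + (-1.5)·(-1.5) + (-0.5)·(-0.5)) / 5 = 33.5/5 = 6.7
  S[U,V] = ((-3.5)·(1) + (-0.5)·(-3) + (3.5)·(2) + (2.5)·(1) + (-1.5)·(-4) + (-0.5)·(3)) / 5 = 12/5 = 2.4
  S[U,W] = ((-3.5)·(-1.8333) + (-0.5)·(0.1667) + (3.5)·(2.1667) + (2.5)·(1.1667) + (-1.5)·(-1.8333) + (-0.5)·(0.1667)) / 5 = 19.5/5 = 3.9
  S[V,V] = ((1)·(1) + (-3)·(-3) + (2)·(2) + (1)·(1) + (-4)·(-4) + (3)·(3)) / 5 = 40/5 = 8
  S[V,W] = ((1)·(-1.8333) + (-3)·(0.1667) + (2)·(2.1667) + (1)·(1.1667) + (-4)·(-1.8333) + (3)·(0.1667)) / 5 = 11/5 = 2.2
  S[W,W] = ((-1.8333)·(-1.8333) + (0.1667)·(0.1667) + (2.1667)·(2.1667) + (1.1667)·(1.1667) + (-1.8333)·(-1.8333) + (0.1667)·(0.1667)) / 5 = 12.8333/5 = 2.5667

S is symmetric (S[j,i] = S[i,j]). Assembling:

S = [[6.7, 2.4, 3.9],
 [2.4, 8, 2.2],
 [3.9, 2.2, 2.5667]]


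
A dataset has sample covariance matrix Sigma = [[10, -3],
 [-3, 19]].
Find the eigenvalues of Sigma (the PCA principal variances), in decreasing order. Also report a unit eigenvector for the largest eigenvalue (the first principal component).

Step 1 — characteristic polynomial of 2×2 Sigma:
  det(Sigma - λI) = λ² - trace · λ + det = 0.
  trace = 10 + 19 = 29, det = 10·19 - (-3)² = 181.
Step 2 — discriminant:
  Δ = trace² - 4·det = 841 - 724 = 117.
Step 3 — eigenvalues:
  λ = (trace ± √Δ)/2 = (29 ± 10.8167)/2,
  λ_1 = 19.9083,  λ_2 = 9.0917.

Step 4 — unit eigenvector for λ_1: solve (Sigma - λ_1 I)v = 0. First row:
  (10 - 19.9083)·v_x + (-3)·v_y = 0, i.e. (-9.9083)·v_x + (-3)·v_y = 0,
  so v ∝ (b, λ_1 - a) = (-3, 9.9083); multiply by -1 so the first entry is positive: u = (3, -9.9083).
  ||u|| = √((3)² + (-9.9083)²) = √(107.1749) ≈ 10.3525,
  v_1 = u/||u|| ≈ (0.2898, -0.9571) (||v_1|| = 1).

λ_1 = 19.9083,  λ_2 = 9.0917;  v_1 ≈ (0.2898, -0.9571)


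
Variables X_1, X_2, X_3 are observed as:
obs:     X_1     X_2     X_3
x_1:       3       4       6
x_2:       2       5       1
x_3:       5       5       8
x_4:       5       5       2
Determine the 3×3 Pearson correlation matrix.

Step 1 — column means:
  mean(X_1) = (3 + 2 + 5 + 5) / 4 = 15/4 = 3.75
  mean(X_2) = (4 + 5 + 5 + 5) / 4 = 19/4 = 4.75
  mean(X_3) = (6 + 1 + 8 + 2) / 4 = 17/4 = 4.25

Step 2 — sample variances and covariances s[i,j] = (1/(n-1)) · Σ_k (x_{k,i} - mean_i) · (x_{k,j} - mean_j), with n-1 = 3:
  s[X_1,X_1] = ((-0.75)·(-0.75) + (-1.75)·(-1.75) + (1.25)·(1.25) + (1.25)·(1.25)) / 3 = 6.75/3 = 2.25
  s[X_1,X_2] = ((-0.75)·(-0.75) + (-1.75)·(0.25) + (1.25)·(0.25) + (1.25)·(0.25)) / 3 = 0.75/3 = 0.25
  s[X_1,X_3] = ((-0.75)·(1.75) + (-1.75)·(-3.25) + (1.25)·(3.75) + (1.25)·(-2.25)) / 3 = 6.25/3 = 2.0833
  s[X_2,X_2] = ((-0.75)·(-0.75) + (0.25)·(0.25) + (0.25)·(0.25) + (0.25)·(0.25)) / 3 = 0.75/3 = 0.25
  s[X_2,X_3] = ((-0.75)·(1.75) + (0.25)·(-3.25) + (0.25)·(3.75) + (0.25)·(-2.25)) / 3 = -1.75/3 = -0.5833
  s[X_3,X_3] = ((1.75)·(1.75) + (-3.25)·(-3.25) + (3.75)·(3.75) + (-2.25)·(-2.25)) / 3 = 32.75/3 = 10.9167
  Sample standard deviations s_i = √(s[i,i]):
  s(X_1) = √(2.25) = 1.5
  s(X_2) = √(0.25) = 0.5
  s(X_3) = √(10.9167) = 3.304

Step 3 — r_{ij} = s_{ij} / (s_i · s_j):
  r[X_1,X_1] = 1 (diagonal).
  r[X_1,X_2] = 0.25 / (1.5 · 0.5) = 0.25 / 0.75 = 0.3333
  r[X_1,X_3] = 2.0833 / (1.5 · 3.304) = 2.0833 / 4.9561 = 0.4204
  r[X_2,X_2] = 1 (diagonal).
  r[X_2,X_3] = -0.5833 / (0.5 · 3.304) = -0.5833 / 1.652 = -0.3531
  r[X_3,X_3] = 1 (diagonal).

R is symmetric with unit diagonal. Assembling:

R = [[1, 0.3333, 0.4204],
 [0.3333, 1, -0.3531],
 [0.4204, -0.3531, 1]]


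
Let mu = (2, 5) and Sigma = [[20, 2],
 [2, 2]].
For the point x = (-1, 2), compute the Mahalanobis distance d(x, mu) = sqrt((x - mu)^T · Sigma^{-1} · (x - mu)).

Step 1 — centre the observation: (x - mu) = (-3, -3).

Step 2 — invert Sigma. det(Sigma) = 20·2 - (2)² = 36.
  Sigma^{-1} = (1/det) · [[d, -b], [-b, a]] = [[0.0556, -0.0556],
 [-0.0556, 0.5556]].

Step 3 — form the quadratic (x - mu)^T · Sigma^{-1} · (x - mu):
  Sigma^{-1} · (x - mu) = (0, -1.5).
  (x - mu)^T · [Sigma^{-1} · (x - mu)] = (-3)·(0) + (-3)·(-1.5) = 4.5.

Step 4 — take square root: d = √(4.5) ≈ 2.1213.

d(x, mu) = √(4.5) ≈ 2.1213


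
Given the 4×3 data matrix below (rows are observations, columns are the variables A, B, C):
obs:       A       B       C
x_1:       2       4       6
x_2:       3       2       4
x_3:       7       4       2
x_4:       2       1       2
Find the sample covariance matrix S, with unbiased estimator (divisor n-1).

Step 1 — column means:
  mean(A) = (2 + 3 + 7 + 2) / 4 = 14/4 = 3.5
  mean(B) = (4 + 2 + 4 + 1) / 4 = 11/4 = 2.75
  mean(C) = (6 + 4 + 2 + 2) / 4 = 14/4 = 3.5

Step 2 — sample covariance S[i,j] = (1/(n-1)) · Σ_k (x_{k,i} - mean_i) · (x_{k,j} - mean_j), with n-1 = 3.
  S[A,A] = ((-1.5)·(-1.5) + (-0.5)·(-0.5) + (3.5)·(3.5) + (-1.5)·(-1.5)) / 3 = 17/3 = 5.6667
  S[A,B] = ((-1.5)·(1.25) + (-0.5)·(-0.75) + (3.5)·(1.25) + (-1.5)·(-1.75)) / 3 = 5.5/3 = 1.8333
  S[A,C] = ((-1.5)·(2.5) + (-0.5)·(0.5) + (3.5)·(-1.5) + (-1.5)·(-1.5)) / 3 = -7/3 = -2.3333
  S[B,B] = ((1.25)·(1.25) + (-0.75)·(-0.75) + (1.25)·(1.25) + (-1.75)·(-1.75)) / 3 = 6.75/3 = 2.25
  S[B,C] = ((1.25)·(2.5) + (-0.75)·(0.5) + (1.25)·(-1.5) + (-1.75)·(-1.5)) / 3 = 3.5/3 = 1.1667
  S[C,C] = ((2.5)·(2.5) + (0.5)·(0.5) + (-1.5)·(-1.5) + (-1.5)·(-1.5)) / 3 = 11/3 = 3.6667

S is symmetric (S[j,i] = S[i,j]). Assembling:

S = [[5.6667, 1.8333, -2.3333],
 [1.8333, 2.25, 1.1667],
 [-2.3333, 1.1667, 3.6667]]


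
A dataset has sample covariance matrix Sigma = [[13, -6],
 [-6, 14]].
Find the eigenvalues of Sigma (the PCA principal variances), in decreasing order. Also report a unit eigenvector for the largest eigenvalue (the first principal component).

Step 1 — characteristic polynomial of 2×2 Sigma:
  det(Sigma - λI) = λ² - trace · λ + det = 0.
  trace = 13 + 14 = 27, det = 13·14 - (-6)² = 146.
Step 2 — discriminant:
  Δ = trace² - 4·det = 729 - 584 = 145.
Step 3 — eigenvalues:
  λ = (trace ± √Δ)/2 = (27 ± 12.0416)/2,
  λ_1 = 19.5208,  λ_2 = 7.4792.

Step 4 — unit eigenvector for λ_1: solve (Sigma - λ_1 I)v = 0. First row:
  (13 - 19.5208)·v_x + (-6)·v_y = 0, i.e. (-6.5208)·v_x + (-6)·v_y = 0,
  so v ∝ (b, λ_1 - a) = (-6, 6.5208); multiply by -1 so the first entry is positive: u = (6, -6.5208).
  ||u|| = √((6)² + (-6.5208)²) = √(78.5208) ≈ 8.8612,
  v_1 = u/||u|| ≈ (0.6771, -0.7359) (||v_1|| = 1).

λ_1 = 19.5208,  λ_2 = 7.4792;  v_1 ≈ (0.6771, -0.7359)


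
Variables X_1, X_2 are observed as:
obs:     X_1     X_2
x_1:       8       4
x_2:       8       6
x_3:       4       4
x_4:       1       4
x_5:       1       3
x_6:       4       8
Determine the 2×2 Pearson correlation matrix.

Step 1 — column means:
  mean(X_1) = (8 + 8 + 4 + 1 + 1 + 4) / 6 = 26/6 = 4.3333
  mean(X_2) = (4 + 6 + 4 + 4 + 3 + 8) / 6 = 29/6 = 4.8333

Step 2 — sample variances and covariances s[i,j] = (1/(n-1)) · Σ_k (x_{k,i} - mean_i) · (x_{k,j} - mean_j), with n-1 = 5:
  s[X_1,X_1] = ((3.6667)·(3.6667) + (3.6667)·(3.6667) + (-0.3333)·(-0.3333) + (-3.3333)·(-3.3333) + (-3.3333)·(-3.3333) + (-0.3333)·(-0.3333)) / 5 = 49.3333/5 = 9.8667
  s[X_1,X_2] = ((3.6667)·(-0.8333) + (3.6667)·(1.1667) + (-0.3333)·(-0.8333) + (-3.3333)·(-0.8333) + (-3.3333)·(-1.8333) + (-0.3333)·(3.1667)) / 5 = 9.3333/5 = 1.8667
  s[X_2,X_2] = ((-0.8333)·(-0.8333) + (1.1667)·(1.1667) + (-0.8333)·(-0.8333) + (-0.8333)·(-0.8333) + (-1.8333)·(-1.8333) + (3.1667)·(3.1667)) / 5 = 16.8333/5 = 3.3667
  Sample standard deviations s_i = √(s[i,i]):
  s(X_1) = √(9.8667) = 3.1411
  s(X_2) = √(3.3667) = 1.8348

Step 3 — r_{ij} = s_{ij} / (s_i · s_j):
  r[X_1,X_1] = 1 (diagonal).
  r[X_1,X_2] = 1.8667 / (3.1411 · 1.8348) = 1.8667 / 5.7635 = 0.3239
  r[X_2,X_2] = 1 (diagonal).

R is symmetric with unit diagonal. Assembling:

R = [[1, 0.3239],
 [0.3239, 1]]


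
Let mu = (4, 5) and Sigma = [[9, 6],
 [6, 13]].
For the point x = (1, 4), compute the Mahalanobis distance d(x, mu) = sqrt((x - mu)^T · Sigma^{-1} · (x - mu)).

Step 1 — centre the observation: (x - mu) = (-3, -1).

Step 2 — invert Sigma. det(Sigma) = 9·13 - (6)² = 81.
  Sigma^{-1} = (1/det) · [[d, -b], [-b, a]] = [[0.1605, -0.0741],
 [-0.0741, 0.1111]].

Step 3 — form the quadratic (x - mu)^T · Sigma^{-1} · (x - mu):
  Sigma^{-1} · (x - mu) = (-0.4074, 0.1111).
  (x - mu)^T · [Sigma^{-1} · (x - mu)] = (-3)·(-0.4074) + (-1)·(0.1111) = 1.1111.

Step 4 — take square root: d = √(1.1111) ≈ 1.0541.

d(x, mu) = √(1.1111) ≈ 1.0541


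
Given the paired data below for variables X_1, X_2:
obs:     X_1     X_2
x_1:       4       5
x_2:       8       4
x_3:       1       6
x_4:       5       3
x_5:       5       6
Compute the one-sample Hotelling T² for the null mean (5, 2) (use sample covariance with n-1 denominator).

Step 1 — sample mean vector:
  mean(X_1) = (4 + 8 + 1 + 5 + 5) / 5 = 23/5 = 4.6
  mean(X_2) = (5 + 4 + 6 + 3 + 6) / 5 = 24/5 = 4.8
  x̄ = (4.6, 4.8),  deviation x̄ - mu_0 = (4.6, 4.8) - (5, 2) = (-0.4, 2.8).

Step 2 — sample covariance matrix, S[i,j] = (1/(n-1)) · Σ_k (x_{k,i} - mean_i) · (x_{k,j} - mean_j), divisor n-1 = 4:
  S[X_1,X_1] = ((-0.6)·(-0.6) + (3.4)·(3.4) + (-3.6)·(-3.6) + (0.4)·(0.4) + (0.4)·(0.4)) / 4 = 25.2/4 = 6.3
  S[X_1,X_2] = ((-0.6)·(0.2) + (3.4)·(-0.8) + (-3.6)·(1.2) + (0.4)·(-1.8) + (0.4)·(1.2)) / 4 = -7.4/4 = -1.85
  S[X_2,X_2] = ((0.2)·(0.2) + (-0.8)·(-0.8) + (1.2)·(1.2) + (-1.8)·(-1.8) + (1.2)·(1.2)) / 4 = 6.8/4 = 1.7
  S = [[6.3, -1.85],
 [-1.85, 1.7]].

Step 3 — invert S. det(S) = 6.3·1.7 - (-1.85)² = 7.2875.
  S^{-1} = (1/det) · [[d, -b], [-b, a]] = [[0.2333, 0.2539],
 [0.2539, 0.8645]].

Step 4 — quadratic form (x̄ - mu_0)^T · S^{-1} · (x̄ - mu_0):
  S^{-1} · (x̄ - mu_0) = (0.6175, 2.319),
  (x̄ - mu_0)^T · [...] = (-0.4)·(0.6175) + (2.8)·(2.319) = 6.2463.

Step 5 — scale by n: T² = 5 · 6.2463 = 31.2316.

T² ≈ 31.2316


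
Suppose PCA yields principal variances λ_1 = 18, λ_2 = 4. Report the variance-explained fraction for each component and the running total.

Step 1 — total variance = trace(Sigma) = Σ λ_i = 18 + 4 = 22.

Step 2 — fraction explained by component i = λ_i / Σ λ:
  PC1: 18/22 = 0.8182
  PC2: 4/22 = 0.1818

Step 3 — cumulative fraction after k components = (λ_1 + ... + λ_k) / Σ λ:
  k = 1: 18/22 = 0.8182
  k = 2: (18 + 4)/22 = 22/22 = 1

Summary (fraction, with percent):

explained: PC1 0.8182 (81.82%), PC2 0.1818 (18.18%);  cumulative: 0.8182, 1


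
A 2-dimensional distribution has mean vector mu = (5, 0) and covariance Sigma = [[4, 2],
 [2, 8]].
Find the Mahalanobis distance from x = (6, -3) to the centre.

Step 1 — centre the observation: (x - mu) = (1, -3).

Step 2 — invert Sigma. det(Sigma) = 4·8 - (2)² = 28.
  Sigma^{-1} = (1/det) · [[d, -b], [-b, a]] = [[0.2857, -0.0714],
 [-0.0714, 0.1429]].

Step 3 — form the quadratic (x - mu)^T · Sigma^{-1} · (x - mu):
  Sigma^{-1} · (x - mu) = (0.5, -0.5).
  (x - mu)^T · [Sigma^{-1} · (x - mu)] = (1)·(0.5) + (-3)·(-0.5) = 2.

Step 4 — take square root: d = √(2) ≈ 1.4142.

d(x, mu) = √(2) ≈ 1.4142


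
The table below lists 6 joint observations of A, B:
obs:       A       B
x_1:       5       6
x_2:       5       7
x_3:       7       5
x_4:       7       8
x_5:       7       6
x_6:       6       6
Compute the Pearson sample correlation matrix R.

Step 1 — column means:
  mean(A) = (5 + 5 + 7 + 7 + 7 + 6) / 6 = 37/6 = 6.1667
  mean(B) = (6 + 7 + 5 + 8 + 6 + 6) / 6 = 38/6 = 6.3333

Step 2 — sample variances and covariances s[i,j] = (1/(n-1)) · Σ_k (x_{k,i} - mean_i) · (x_{k,j} - mean_j), with n-1 = 5:
  s[A,A] = ((-1.1667)·(-1.1667) + (-1.1667)·(-1.1667) + (0.8333)·(0.8333) + (0.8333)·(0.8333) + (0.8333)·(0.8333) + (-0.1667)·(-0.1667)) / 5 = 4.8333/5 = 0.9667
  s[A,B] = ((-1.1667)·(-0.3333) + (-1.1667)·(0.6667) + (0.8333)·(-1.3333) + (0.8333)·(1.6667) + (0.8333)·(-0.3333) + (-0.1667)·(-0.3333)) / 5 = -0.3333/5 = -0.0667
  s[B,B] = ((-0.3333)·(-0.3333) + (0.6667)·(0.6667) + (-1.3333)·(-1.3333) + (1.6667)·(1.6667) + (-0.3333)·(-0.3333) + (-0.3333)·(-0.3333)) / 5 = 5.3333/5 = 1.0667
  Sample standard deviations s_i = √(s[i,i]):
  s(A) = √(0.9667) = 0.9832
  s(B) = √(1.0667) = 1.0328

Step 3 — r_{ij} = s_{ij} / (s_i · s_j):
  r[A,A] = 1 (diagonal).
  r[A,B] = -0.0667 / (0.9832 · 1.0328) = -0.0667 / 1.0154 = -0.0657
  r[B,B] = 1 (diagonal).

R is symmetric with unit diagonal. Assembling:

R = [[1, -0.0657],
 [-0.0657, 1]]


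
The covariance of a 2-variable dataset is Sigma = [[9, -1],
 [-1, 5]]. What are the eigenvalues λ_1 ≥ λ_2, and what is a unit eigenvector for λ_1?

Step 1 — characteristic polynomial of 2×2 Sigma:
  det(Sigma - λI) = λ² - trace · λ + det = 0.
  trace = 9 + 5 = 14, det = 9·5 - (-1)² = 44.
Step 2 — discriminant:
  Δ = trace² - 4·det = 196 - 176 = 20.
Step 3 — eigenvalues:
  λ = (trace ± √Δ)/2 = (14 ± 4.4721)/2,
  λ_1 = 9.2361,  λ_2 = 4.7639.

Step 4 — unit eigenvector for λ_1: solve (Sigma - λ_1 I)v = 0. First row:
  (9 - 9.2361)·v_x + (-1)·v_y = 0, i.e. (-0.2361)·v_x + (-1)·v_y = 0,
  so v ∝ (b, λ_1 - a) = (-1, 0.2361); multiply by -1 so the first entry is positive: u = (1, -0.2361).
  ||u|| = √((1)² + (-0.2361)²) = √(1.0557) ≈ 1.0275,
  v_1 = u/||u|| ≈ (0.9732, -0.2298) (||v_1|| = 1).

λ_1 = 9.2361,  λ_2 = 4.7639;  v_1 ≈ (0.9732, -0.2298)


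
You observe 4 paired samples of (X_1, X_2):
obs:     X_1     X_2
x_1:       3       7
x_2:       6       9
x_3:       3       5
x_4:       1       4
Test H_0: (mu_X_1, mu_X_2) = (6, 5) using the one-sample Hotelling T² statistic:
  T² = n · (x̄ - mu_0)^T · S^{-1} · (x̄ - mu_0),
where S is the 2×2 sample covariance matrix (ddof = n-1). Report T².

Step 1 — sample mean vector:
  mean(X_1) = (3 + 6 + 3 + 1) / 4 = 13/4 = 3.25
  mean(X_2) = (7 + 9 + 5 + 4) / 4 = 25/4 = 6.25
  x̄ = (3.25, 6.25),  deviation x̄ - mu_0 = (3.25, 6.25) - (6, 5) = (-2.75, 1.25).

Step 2 — sample covariance matrix, S[i,j] = (1/(n-1)) · Σ_k (x_{k,i} - mean_i) · (x_{k,j} - mean_j), divisor n-1 = 3:
  S[X_1,X_1] = ((-0.25)·(-0.25) + (2.75)·(2.75) + (-0.25)·(-0.25) + (-2.25)·(-2.25)) / 3 = 12.75/3 = 4.25
  S[X_1,X_2] = ((-0.25)·(0.75) + (2.75)·(2.75) + (-0.25)·(-1.25) + (-2.25)·(-2.25)) / 3 = 12.75/3 = 4.25
  S[X_2,X_2] = ((0.75)·(0.75) + (2.75)·(2.75) + (-1.25)·(-1.25) + (-2.25)·(-2.25)) / 3 = 14.75/3 = 4.9167
  S = [[4.25, 4.25],
 [4.25, 4.9167]].

Step 3 — invert S. det(S) = 4.25·4.9167 - (4.25)² = 2.8333.
  S^{-1} = (1/det) · [[d, -b], [-b, a]] = [[1.7353, -1.5],
 [-1.5, 1.5]].

Step 4 — quadratic form (x̄ - mu_0)^T · S^{-1} · (x̄ - mu_0):
  S^{-1} · (x̄ - mu_0) = (-6.6471, 6),
  (x̄ - mu_0)^T · [...] = (-2.75)·(-6.6471) + (1.25)·(6) = 25.7794.

Step 5 — scale by n: T² = 4 · 25.7794 = 103.1176.

T² ≈ 103.1176


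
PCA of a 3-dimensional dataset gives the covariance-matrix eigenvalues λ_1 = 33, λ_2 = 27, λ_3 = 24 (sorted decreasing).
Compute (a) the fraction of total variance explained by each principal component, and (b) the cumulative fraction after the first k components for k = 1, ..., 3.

Step 1 — total variance = trace(Sigma) = Σ λ_i = 33 + 27 + 24 = 84.

Step 2 — fraction explained by component i = λ_i / Σ λ:
  PC1: 33/84 = 0.3929
  PC2: 27/84 = 0.3214
  PC3: 24/84 = 0.2857

Step 3 — cumulative fraction after k components = (λ_1 + ... + λ_k) / Σ λ:
  k = 1: 33/84 = 0.3929
  k = 2: (33 + 27)/84 = 60/84 = 0.7143
  k = 3: (33 + 27 + 24)/84 = 84/84 = 1

Summary (fraction, with percent):

explained: PC1 0.3929 (39.29%), PC2 0.3214 (32.14%), PC3 0.2857 (28.57%);  cumulative: 0.3929, 0.7143, 1


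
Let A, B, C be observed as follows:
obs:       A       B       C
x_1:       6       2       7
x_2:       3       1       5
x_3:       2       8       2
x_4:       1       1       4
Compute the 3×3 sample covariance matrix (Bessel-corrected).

Step 1 — column means:
  mean(A) = (6 + 3 + 2 + 1) / 4 = 12/4 = 3
  mean(B) = (2 + 1 + 8 + 1) / 4 = 12/4 = 3
  mean(C) = (7 + 5 + 2 + 4) / 4 = 18/4 = 4.5

Step 2 — sample covariance S[i,j] = (1/(n-1)) · Σ_k (x_{k,i} - mean_i) · (x_{k,j} - mean_j), with n-1 = 3.
  S[A,A] = ((3)·(3) + (0)·(0) + (-1)·(-1) + (-2)·(-2)) / 3 = 14/3 = 4.6667
  S[A,B] = ((3)·(-1) + (0)·(-2) + (-1)·(5) + (-2)·(-2)) / 3 = -4/3 = -1.3333
  S[A,C] = ((3)·(2.5) + (0)·(0.5) + (-1)·(-2.5) + (-2)·(-0.5)) / 3 = 11/3 = 3.6667
  S[B,B] = ((-1)·(-1) + (-2)·(-2) + (5)·(5) + (-2)·(-2)) / 3 = 34/3 = 11.3333
  S[B,C] = ((-1)·(2.5) + (-2)·(0.5) + (5)·(-2.5) + (-2)·(-0.5)) / 3 = -15/3 = -5
  S[C,C] = ((2.5)·(2.5) + (0.5)·(0.5) + (-2.5)·(-2.5) + (-0.5)·(-0.5)) / 3 = 13/3 = 4.3333

S is symmetric (S[j,i] = S[i,j]). Assembling:

S = [[4.6667, -1.3333, 3.6667],
 [-1.3333, 11.3333, -5],
 [3.6667, -5, 4.3333]]


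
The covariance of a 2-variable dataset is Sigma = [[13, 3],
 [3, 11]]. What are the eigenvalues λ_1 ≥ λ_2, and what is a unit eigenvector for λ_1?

Step 1 — characteristic polynomial of 2×2 Sigma:
  det(Sigma - λI) = λ² - trace · λ + det = 0.
  trace = 13 + 11 = 24, det = 13·11 - (3)² = 134.
Step 2 — discriminant:
  Δ = trace² - 4·det = 576 - 536 = 40.
Step 3 — eigenvalues:
  λ = (trace ± √Δ)/2 = (24 ± 6.3246)/2,
  λ_1 = 15.1623,  λ_2 = 8.8377.

Step 4 — unit eigenvector for λ_1: solve (Sigma - λ_1 I)v = 0. First row:
  (13 - 15.1623)·v_x + (3)·v_y = 0, i.e. (-2.1623)·v_x + (3)·v_y = 0,
  so v ∝ (b, λ_1 - a) = (3, 2.1623) = u.
  ||u|| = √((3)² + (2.1623)²) = √(13.6754) ≈ 3.698,
  v_1 = u/||u|| ≈ (0.8112, 0.5847) (||v_1|| = 1).

λ_1 = 15.1623,  λ_2 = 8.8377;  v_1 ≈ (0.8112, 0.5847)


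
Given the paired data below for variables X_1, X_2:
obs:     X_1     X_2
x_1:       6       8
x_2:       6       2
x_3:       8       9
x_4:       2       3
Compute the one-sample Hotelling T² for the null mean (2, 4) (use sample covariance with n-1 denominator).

Step 1 — sample mean vector:
  mean(X_1) = (6 + 6 + 8 + 2) / 4 = 22/4 = 5.5
  mean(X_2) = (8 + 2 + 9 + 3) / 4 = 22/4 = 5.5
  x̄ = (5.5, 5.5),  deviation x̄ - mu_0 = (5.5, 5.5) - (2, 4) = (3.5, 1.5).

Step 2 — sample covariance matrix, S[i,j] = (1/(n-1)) · Σ_k (x_{k,i} - mean_i) · (x_{k,j} - mean_j), divisor n-1 = 3:
  S[X_1,X_1] = ((0.5)·(0.5) + (0.5)·(0.5) + (2.5)·(2.5) + (-3.5)·(-3.5)) / 3 = 19/3 = 6.3333
  S[X_1,X_2] = ((0.5)·(2.5) + (0.5)·(-3.5) + (2.5)·(3.5) + (-3.5)·(-2.5)) / 3 = 17/3 = 5.6667
  S[X_2,X_2] = ((2.5)·(2.5) + (-3.5)·(-3.5) + (3.5)·(3.5) + (-2.5)·(-2.5)) / 3 = 37/3 = 12.3333
  S = [[6.3333, 5.6667],
 [5.6667, 12.3333]].

Step 3 — invert S. det(S) = 6.3333·12.3333 - (5.6667)² = 46.
  S^{-1} = (1/det) · [[d, -b], [-b, a]] = [[0.2681, -0.1232],
 [-0.1232, 0.1377]].

Step 4 — quadratic form (x̄ - mu_0)^T · S^{-1} · (x̄ - mu_0):
  S^{-1} · (x̄ - mu_0) = (0.7536, -0.2246),
  (x̄ - mu_0)^T · [...] = (3.5)·(0.7536) + (1.5)·(-0.2246) = 2.3007.

Step 5 — scale by n: T² = 4 · 2.3007 = 9.2029.

T² ≈ 9.2029


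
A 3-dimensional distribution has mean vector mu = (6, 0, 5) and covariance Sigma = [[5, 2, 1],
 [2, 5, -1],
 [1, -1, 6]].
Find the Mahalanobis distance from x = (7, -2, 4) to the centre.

Step 1 — centre the observation: (x - mu) = (1, -2, -1).

Step 2 — invert Sigma (cofactor / det for 3×3, or solve directly):
  Sigma^{-1} = [[0.2589, -0.1161, -0.0625],
 [-0.1161, 0.2589, 0.0625],
 [-0.0625, 0.0625, 0.1875]].

Step 3 — form the quadratic (x - mu)^T · Sigma^{-1} · (x - mu):
  Sigma^{-1} · (x - mu) = (0.5536, -0.6964, -0.375).
  (x - mu)^T · [Sigma^{-1} · (x - mu)] = (1)·(0.5536) + (-2)·(-0.6964) + (-1)·(-0.375) = 2.3214.

Step 4 — take square root: d = √(2.3214) ≈ 1.5236.

d(x, mu) = √(2.3214) ≈ 1.5236


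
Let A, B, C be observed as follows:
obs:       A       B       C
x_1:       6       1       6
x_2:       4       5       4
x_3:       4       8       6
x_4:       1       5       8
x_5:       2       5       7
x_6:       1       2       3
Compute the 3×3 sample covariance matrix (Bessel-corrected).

Step 1 — column means:
  mean(A) = (6 + 4 + 4 + 1 + 2 + 1) / 6 = 18/6 = 3
  mean(B) = (1 + 5 + 8 + 5 + 5 + 2) / 6 = 26/6 = 4.3333
  mean(C) = (6 + 4 + 6 + 8 + 7 + 3) / 6 = 34/6 = 5.6667

Step 2 — sample covariance S[i,j] = (1/(n-1)) · Σ_k (x_{k,i} - mean_i) · (x_{k,j} - mean_j), with n-1 = 5.
  S[A,A] = ((3)·(3) + (1)·(1) + (1)·(1) + (-2)·(-2) + (-1)·(-1) + (-2)·(-2)) / 5 = 20/5 = 4
  S[A,B] = ((3)·(-3.3333) + (1)·(0.6667) + (1)·(3.6667) + (-2)·(0.6667) + (-1)·(0.6667) + (-2)·(-2.3333)) / 5 = -3/5 = -0.6
  S[A,C] = ((3)·(0.3333) + (1)·(-1.6667) + (1)·(0.3333) + (-2)·(2.3333) + (-1)·(1.3333) + (-2)·(-2.6667)) / 5 = -1/5 = -0.2
  S[B,B] = ((-3.3333)·(-3.3333) + (0.6667)·(0.6667) + (3.6667)·(3.6667) + (0.6667)·(0.6667) + (0.6667)·(0.6667) + (-2.3333)·(-2.3333)) / 5 = 31.3333/5 = 6.2667
  S[B,C] = ((-3.3333)·(0.3333) + (0.6667)·(-1.6667) + (3.6667)·(0.3333) + (0.6667)·(2.3333) + (0.6667)·(1.3333) + (-2.3333)·(-2.6667)) / 5 = 7.6667/5 = 1.5333
  S[C,C] = ((0.3333)·(0.3333) + (-1.6667)·(-1.6667) + (0.3333)·(0.3333) + (2.3333)·(2.3333) + (1.3333)·(1.3333) + (-2.6667)·(-2.6667)) / 5 = 17.3333/5 = 3.4667

S is symmetric (S[j,i] = S[i,j]). Assembling:

S = [[4, -0.6, -0.2],
 [-0.6, 6.2667, 1.5333],
 [-0.2, 1.5333, 3.4667]]


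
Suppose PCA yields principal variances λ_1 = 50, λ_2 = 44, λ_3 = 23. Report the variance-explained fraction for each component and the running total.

Step 1 — total variance = trace(Sigma) = Σ λ_i = 50 + 44 + 23 = 117.

Step 2 — fraction explained by component i = λ_i / Σ λ:
  PC1: 50/117 = 0.4274
  PC2: 44/117 = 0.3761
  PC3: 23/117 = 0.1966

Step 3 — cumulative fraction after k components = (λ_1 + ... + λ_k) / Σ λ:
  k = 1: 50/117 = 0.4274
  k = 2: (50 + 44)/117 = 94/117 = 0.8034
  k = 3: (50 + 44 + 23)/117 = 117/117 = 1

Summary (fraction, with percent):

explained: PC1 0.4274 (42.74%), PC2 0.3761 (37.61%), PC3 0.1966 (19.66%);  cumulative: 0.4274, 0.8034, 1


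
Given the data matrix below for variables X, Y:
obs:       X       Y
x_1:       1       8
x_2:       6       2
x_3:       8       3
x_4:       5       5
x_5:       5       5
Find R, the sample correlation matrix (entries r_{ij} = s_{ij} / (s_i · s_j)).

Step 1 — column means:
  mean(X) = (1 + 6 + 8 + 5 + 5) / 5 = 25/5 = 5
  mean(Y) = (8 + 2 + 3 + 5 + 5) / 5 = 23/5 = 4.6

Step 2 — sample variances and covariances s[i,j] = (1/(n-1)) · Σ_k (x_{k,i} - mean_i) · (x_{k,j} - mean_j), with n-1 = 4:
  s[X,X] = ((-4)·(-4) + (1)·(1) + (3)·(3) + (0)·(0) + (0)·(0)) / 4 = 26/4 = 6.5
  s[X,Y] = ((-4)·(3.4) + (1)·(-2.6) + (3)·(-1.6) + (0)·(0.4) + (0)·(0.4)) / 4 = -21/4 = -5.25
  s[Y,Y] = ((3.4)·(3.4) + (-2.6)·(-2.6) + (-1.6)·(-1.6) + (0.4)·(0.4) + (0.4)·(0.4)) / 4 = 21.2/4 = 5.3
  Sample standard deviations s_i = √(s[i,i]):
  s(X) = √(6.5) = 2.5495
  s(Y) = √(5.3) = 2.3022

Step 3 — r_{ij} = s_{ij} / (s_i · s_j):
  r[X,X] = 1 (diagonal).
  r[X,Y] = -5.25 / (2.5495 · 2.3022) = -5.25 / 5.8694 = -0.8945
  r[Y,Y] = 1 (diagonal).

R is symmetric with unit diagonal. Assembling:

R = [[1, -0.8945],
 [-0.8945, 1]]


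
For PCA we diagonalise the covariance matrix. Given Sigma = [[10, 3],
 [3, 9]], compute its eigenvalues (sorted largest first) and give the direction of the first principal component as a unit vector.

Step 1 — characteristic polynomial of 2×2 Sigma:
  det(Sigma - λI) = λ² - trace · λ + det = 0.
  trace = 10 + 9 = 19, det = 10·9 - (3)² = 81.
Step 2 — discriminant:
  Δ = trace² - 4·det = 361 - 324 = 37.
Step 3 — eigenvalues:
  λ = (trace ± √Δ)/2 = (19 ± 6.0828)/2,
  λ_1 = 12.5414,  λ_2 = 6.4586.

Step 4 — unit eigenvector for λ_1: solve (Sigma - λ_1 I)v = 0. First row:
  (10 - 12.5414)·v_x + (3)·v_y = 0, i.e. (-2.5414)·v_x + (3)·v_y = 0,
  so v ∝ (b, λ_1 - a) = (3, 2.5414) = u.
  ||u|| = √((3)² + (2.5414)²) = √(15.4586) ≈ 3.9317,
  v_1 = u/||u|| ≈ (0.763, 0.6464) (||v_1|| = 1).

λ_1 = 12.5414,  λ_2 = 6.4586;  v_1 ≈ (0.763, 0.6464)


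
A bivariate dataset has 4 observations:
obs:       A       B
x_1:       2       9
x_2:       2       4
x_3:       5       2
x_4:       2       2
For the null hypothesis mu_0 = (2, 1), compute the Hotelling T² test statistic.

Step 1 — sample mean vector:
  mean(A) = (2 + 2 + 5 + 2) / 4 = 11/4 = 2.75
  mean(B) = (9 + 4 + 2 + 2) / 4 = 17/4 = 4.25
  x̄ = (2.75, 4.25),  deviation x̄ - mu_0 = (2.75, 4.25) - (2, 1) = (0.75, 3.25).

Step 2 — sample covariance matrix, S[i,j] = (1/(n-1)) · Σ_k (x_{k,i} - mean_i) · (x_{k,j} - mean_j), divisor n-1 = 3:
  S[A,A] = ((-0.75)·(-0.75) + (-0.75)·(-0.75) + (2.25)·(2.25) + (-0.75)·(-0.75)) / 3 = 6.75/3 = 2.25
  S[A,B] = ((-0.75)·(4.75) + (-0.75)·(-0.25) + (2.25)·(-2.25) + (-0.75)·(-2.25)) / 3 = -6.75/3 = -2.25
  S[B,B] = ((4.75)·(4.75) + (-0.25)·(-0.25) + (-2.25)·(-2.25) + (-2.25)·(-2.25)) / 3 = 32.75/3 = 10.9167
  S = [[2.25, -2.25],
 [-2.25, 10.9167]].

Step 3 — invert S. det(S) = 2.25·10.9167 - (-2.25)² = 19.5.
  S^{-1} = (1/det) · [[d, -b], [-b, a]] = [[0.5598, 0.1154],
 [0.1154, 0.1154]].

Step 4 — quadratic form (x̄ - mu_0)^T · S^{-1} · (x̄ - mu_0):
  S^{-1} · (x̄ - mu_0) = (0.7949, 0.4615),
  (x̄ - mu_0)^T · [...] = (0.75)·(0.7949) + (3.25)·(0.4615) = 2.0962.

Step 5 — scale by n: T² = 4 · 2.0962 = 8.3846.

T² ≈ 8.3846


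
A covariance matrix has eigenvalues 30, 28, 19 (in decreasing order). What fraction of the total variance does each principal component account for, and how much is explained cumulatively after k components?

Step 1 — total variance = trace(Sigma) = Σ λ_i = 30 + 28 + 19 = 77.

Step 2 — fraction explained by component i = λ_i / Σ λ:
  PC1: 30/77 = 0.3896
  PC2: 28/77 = 0.3636
  PC3: 19/77 = 0.2468

Step 3 — cumulative fraction after k components = (λ_1 + ... + λ_k) / Σ λ:
  k = 1: 30/77 = 0.3896
  k = 2: (30 + 28)/77 = 58/77 = 0.7532
  k = 3: (30 + 28 + 19)/77 = 77/77 = 1

Summary (fraction, with percent):

explained: PC1 0.3896 (38.96%), PC2 0.3636 (36.36%), PC3 0.2468 (24.68%);  cumulative: 0.3896, 0.7532, 1


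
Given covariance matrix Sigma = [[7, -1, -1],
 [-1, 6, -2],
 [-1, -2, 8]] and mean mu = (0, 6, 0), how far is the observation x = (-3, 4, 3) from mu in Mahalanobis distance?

Step 1 — centre the observation: (x - mu) = (-3, -2, 3).

Step 2 — invert Sigma (cofactor / det for 3×3, or solve directly):
  Sigma^{-1} = [[0.1517, 0.0345, 0.0276],
 [0.0345, 0.1897, 0.0517],
 [0.0276, 0.0517, 0.1414]].

Step 3 — form the quadratic (x - mu)^T · Sigma^{-1} · (x - mu):
  Sigma^{-1} · (x - mu) = (-0.4414, -0.3276, 0.2379).
  (x - mu)^T · [Sigma^{-1} · (x - mu)] = (-3)·(-0.4414) + (-2)·(-0.3276) + (3)·(0.2379) = 2.6931.

Step 4 — take square root: d = √(2.6931) ≈ 1.6411.

d(x, mu) = √(2.6931) ≈ 1.6411


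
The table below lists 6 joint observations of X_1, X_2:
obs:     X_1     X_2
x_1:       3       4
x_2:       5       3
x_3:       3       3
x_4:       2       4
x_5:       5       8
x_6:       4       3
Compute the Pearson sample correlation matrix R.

Step 1 — column means:
  mean(X_1) = (3 + 5 + 3 + 2 + 5 + 4) / 6 = 22/6 = 3.6667
  mean(X_2) = (4 + 3 + 3 + 4 + 8 + 3) / 6 = 25/6 = 4.1667

Step 2 — sample variances and covariances s[i,j] = (1/(n-1)) · Σ_k (x_{k,i} - mean_i) · (x_{k,j} - mean_j), with n-1 = 5:
  s[X_1,X_1] = ((-0.6667)·(-0.6667) + (1.3333)·(1.3333) + (-0.6667)·(-0.6667) + (-1.6667)·(-1.6667) + (1.3333)·(1.3333) + (0.3333)·(0.3333)) / 5 = 7.3333/5 = 1.4667
  s[X_1,X_2] = ((-0.6667)·(-0.1667) + (1.3333)·(-1.1667) + (-0.6667)·(-1.1667) + (-1.6667)·(-0.1667) + (1.3333)·(3.8333) + (0.3333)·(-1.1667)) / 5 = 4.3333/5 = 0.8667
  s[X_2,X_2] = ((-0.1667)·(-0.1667) + (-1.1667)·(-1.1667) + (-1.1667)·(-1.1667) + (-0.1667)·(-0.1667) + (3.8333)·(3.8333) + (-1.1667)·(-1.1667)) / 5 = 18.8333/5 = 3.7667
  Sample standard deviations s_i = √(s[i,i]):
  s(X_1) = √(1.4667) = 1.2111
  s(X_2) = √(3.7667) = 1.9408

Step 3 — r_{ij} = s_{ij} / (s_i · s_j):
  r[X_1,X_1] = 1 (diagonal).
  r[X_1,X_2] = 0.8667 / (1.2111 · 1.9408) = 0.8667 / 2.3504 = 0.3687
  r[X_2,X_2] = 1 (diagonal).

R is symmetric with unit diagonal. Assembling:

R = [[1, 0.3687],
 [0.3687, 1]]


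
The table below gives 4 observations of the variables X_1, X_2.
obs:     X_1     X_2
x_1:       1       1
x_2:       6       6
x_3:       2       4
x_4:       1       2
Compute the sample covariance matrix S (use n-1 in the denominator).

Step 1 — column means:
  mean(X_1) = (1 + 6 + 2 + 1) / 4 = 10/4 = 2.5
  mean(X_2) = (1 + 6 + 4 + 2) / 4 = 13/4 = 3.25

Step 2 — sample covariance S[i,j] = (1/(n-1)) · Σ_k (x_{k,i} - mean_i) · (x_{k,j} - mean_j), with n-1 = 3.
  S[X_1,X_1] = ((-1.5)·(-1.5) + (3.5)·(3.5) + (-0.5)·(-0.5) + (-1.5)·(-1.5)) / 3 = 17/3 = 5.6667
  S[X_1,X_2] = ((-1.5)·(-2.25) + (3.5)·(2.75) + (-0.5)·(0.75) + (-1.5)·(-1.25)) / 3 = 14.5/3 = 4.8333
  S[X_2,X_2] = ((-2.25)·(-2.25) + (2.75)·(2.75) + (0.75)·(0.75) + (-1.25)·(-1.25)) / 3 = 14.75/3 = 4.9167

S is symmetric (S[j,i] = S[i,j]). Assembling:

S = [[5.6667, 4.8333],
 [4.8333, 4.9167]]


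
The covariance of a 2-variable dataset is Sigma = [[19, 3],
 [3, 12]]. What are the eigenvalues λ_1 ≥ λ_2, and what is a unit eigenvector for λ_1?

Step 1 — characteristic polynomial of 2×2 Sigma:
  det(Sigma - λI) = λ² - trace · λ + det = 0.
  trace = 19 + 12 = 31, det = 19·12 - (3)² = 219.
Step 2 — discriminant:
  Δ = trace² - 4·det = 961 - 876 = 85.
Step 3 — eigenvalues:
  λ = (trace ± √Δ)/2 = (31 ± 9.2195)/2,
  λ_1 = 20.1098,  λ_2 = 10.8902.

Step 4 — unit eigenvector for λ_1: solve (Sigma - λ_1 I)v = 0. First row:
  (19 - 20.1098)·v_x + (3)·v_y = 0, i.e. (-1.1098)·v_x + (3)·v_y = 0,
  so v ∝ (b, λ_1 - a) = (3, 1.1098) = u.
  ||u|| = √((3)² + (1.1098)²) = √(10.2316) ≈ 3.1987,
  v_1 = u/||u|| ≈ (0.9379, 0.3469) (||v_1|| = 1).

λ_1 = 20.1098,  λ_2 = 10.8902;  v_1 ≈ (0.9379, 0.3469)


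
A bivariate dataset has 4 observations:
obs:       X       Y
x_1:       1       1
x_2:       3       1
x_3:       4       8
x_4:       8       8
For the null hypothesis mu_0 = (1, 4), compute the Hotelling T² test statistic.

Step 1 — sample mean vector:
  mean(X) = (1 + 3 + 4 + 8) / 4 = 16/4 = 4
  mean(Y) = (1 + 1 + 8 + 8) / 4 = 18/4 = 4.5
  x̄ = (4, 4.5),  deviation x̄ - mu_0 = (4, 4.5) - (1, 4) = (3, 0.5).

Step 2 — sample covariance matrix, S[i,j] = (1/(n-1)) · Σ_k (x_{k,i} - mean_i) · (x_{k,j} - mean_j), divisor n-1 = 3:
  S[X,X] = ((-3)·(-3) + (-1)·(-1) + (0)·(0) + (4)·(4)) / 3 = 26/3 = 8.6667
  S[X,Y] = ((-3)·(-3.5) + (-1)·(-3.5) + (0)·(3.5) + (4)·(3.5)) / 3 = 28/3 = 9.3333
  S[Y,Y] = ((-3.5)·(-3.5) + (-3.5)·(-3.5) + (3.5)·(3.5) + (3.5)·(3.5)) / 3 = 49/3 = 16.3333
  S = [[8.6667, 9.3333],
 [9.3333, 16.3333]].

Step 3 — invert S. det(S) = 8.6667·16.3333 - (9.3333)² = 54.4444.
  S^{-1} = (1/det) · [[d, -b], [-b, a]] = [[0.3, -0.1714],
 [-0.1714, 0.1592]].

Step 4 — quadratic form (x̄ - mu_0)^T · S^{-1} · (x̄ - mu_0):
  S^{-1} · (x̄ - mu_0) = (0.8143, -0.4347),
  (x̄ - mu_0)^T · [...] = (3)·(0.8143) + (0.5)·(-0.4347) = 2.2255.

Step 5 — scale by n: T² = 4 · 2.2255 = 8.902.

T² ≈ 8.902


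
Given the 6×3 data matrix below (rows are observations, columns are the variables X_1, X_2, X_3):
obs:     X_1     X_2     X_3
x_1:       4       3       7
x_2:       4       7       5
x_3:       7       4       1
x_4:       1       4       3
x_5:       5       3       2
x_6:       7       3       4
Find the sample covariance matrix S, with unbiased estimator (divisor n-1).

Step 1 — column means:
  mean(X_1) = (4 + 4 + 7 + 1 + 5 + 7) / 6 = 28/6 = 4.6667
  mean(X_2) = (3 + 7 + 4 + 4 + 3 + 3) / 6 = 24/6 = 4
  mean(X_3) = (7 + 5 + 1 + 3 + 2 + 4) / 6 = 22/6 = 3.6667

Step 2 — sample covariance S[i,j] = (1/(n-1)) · Σ_k (x_{k,i} - mean_i) · (x_{k,j} - mean_j), with n-1 = 5.
  S[X_1,X_1] = ((-0.6667)·(-0.6667) + (-0.6667)·(-0.6667) + (2.3333)·(2.3333) + (-3.6667)·(-3.6667) + (0.3333)·(0.3333) + (2.3333)·(2.3333)) / 5 = 25.3333/5 = 5.0667
  S[X_1,X_2] = ((-0.6667)·(-1) + (-0.6667)·(3) + (2.3333)·(0) + (-3.6667)·(0) + (0.3333)·(-1) + (2.3333)·(-1)) / 5 = -4/5 = -0.8
  S[X_1,X_3] = ((-0.6667)·(3.3333) + (-0.6667)·(1.3333) + (2.3333)·(-2.6667) + (-3.6667)·(-0.6667) + (0.3333)·(-1.6667) + (2.3333)·(0.3333)) / 5 = -6.6667/5 = -1.3333
  S[X_2,X_2] = ((-1)·(-1) + (3)·(3) + (0)·(0) + (0)·(0) + (-1)·(-1) + (-1)·(-1)) / 5 = 12/5 = 2.4
  S[X_2,X_3] = ((-1)·(3.3333) + (3)·(1.3333) + (0)·(-2.6667) + (0)·(-0.6667) + (-1)·(-1.6667) + (-1)·(0.3333)) / 5 = 2/5 = 0.4
  S[X_3,X_3] = ((3.3333)·(3.3333) + (1.3333)·(1.3333) + (-2.6667)·(-2.6667) + (-0.6667)·(-0.6667) + (-1.6667)·(-1.6667) + (0.3333)·(0.3333)) / 5 = 23.3333/5 = 4.6667

S is symmetric (S[j,i] = S[i,j]). Assembling:

S = [[5.0667, -0.8, -1.3333],
 [-0.8, 2.4, 0.4],
 [-1.3333, 0.4, 4.6667]]


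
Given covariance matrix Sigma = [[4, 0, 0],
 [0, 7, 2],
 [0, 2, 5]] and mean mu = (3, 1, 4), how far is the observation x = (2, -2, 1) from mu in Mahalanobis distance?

Step 1 — centre the observation: (x - mu) = (-1, -3, -3).

Step 2 — invert Sigma (cofactor / det for 3×3, or solve directly):
  Sigma^{-1} = [[0.25, 0, 0],
 [0, 0.1613, -0.0645],
 [0, -0.0645, 0.2258]].

Step 3 — form the quadratic (x - mu)^T · Sigma^{-1} · (x - mu):
  Sigma^{-1} · (x - mu) = (-0.25, -0.2903, -0.4839).
  (x - mu)^T · [Sigma^{-1} · (x - mu)] = (-1)·(-0.25) + (-3)·(-0.2903) + (-3)·(-0.4839) = 2.5726.

Step 4 — take square root: d = √(2.5726) ≈ 1.6039.

d(x, mu) = √(2.5726) ≈ 1.6039


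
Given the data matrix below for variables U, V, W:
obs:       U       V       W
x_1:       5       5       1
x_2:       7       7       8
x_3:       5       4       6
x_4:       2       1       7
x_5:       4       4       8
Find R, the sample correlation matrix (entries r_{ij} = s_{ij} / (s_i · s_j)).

Step 1 — column means:
  mean(U) = (5 + 7 + 5 + 2 + 4) / 5 = 23/5 = 4.6
  mean(V) = (5 + 7 + 4 + 1 + 4) / 5 = 21/5 = 4.2
  mean(W) = (1 + 8 + 6 + 7 + 8) / 5 = 30/5 = 6

Step 2 — sample variances and covariances s[i,j] = (1/(n-1)) · Σ_k (x_{k,i} - mean_i) · (x_{k,j} - mean_j), with n-1 = 4:
  s[U,U] = ((0.4)·(0.4) + (2.4)·(2.4) + (0.4)·(0.4) + (-2.6)·(-2.6) + (-0.6)·(-0.6)) / 4 = 13.2/4 = 3.3
  s[U,V] = ((0.4)·(0.8) + (2.4)·(2.8) + (0.4)·(-0.2) + (-2.6)·(-3.2) + (-0.6)·(-0.2)) / 4 = 15.4/4 = 3.85
  s[U,W] = ((0.4)·(-5) + (2.4)·(2) + (0.4)·(0) + (-2.6)·(1) + (-0.6)·(2)) / 4 = -1/4 = -0.25
  s[V,V] = ((0.8)·(0.8) + (2.8)·(2.8) + (-0.2)·(-0.2) + (-3.2)·(-3.2) + (-0.2)·(-0.2)) / 4 = 18.8/4 = 4.7
  s[V,W] = ((0.8)·(-5) + (2.8)·(2) + (-0.2)·(0) + (-3.2)·(1) + (-0.2)·(2)) / 4 = -2/4 = -0.5
  s[W,W] = ((-5)·(-5) + (2)·(2) + (0)·(0) + (1)·(1) + (2)·(2)) / 4 = 34/4 = 8.5
  Sample standard deviations s_i = √(s[i,i]):
  s(U) = √(3.3) = 1.8166
  s(V) = √(4.7) = 2.1679
  s(W) = √(8.5) = 2.9155

Step 3 — r_{ij} = s_{ij} / (s_i · s_j):
  r[U,U] = 1 (diagonal).
  r[U,V] = 3.85 / (1.8166 · 2.1679) = 3.85 / 3.9383 = 0.9776
  r[U,W] = -0.25 / (1.8166 · 2.9155) = -0.25 / 5.2962 = -0.0472
  r[V,V] = 1 (diagonal).
  r[V,W] = -0.5 / (2.1679 · 2.9155) = -0.5 / 6.3206 = -0.0791
  r[W,W] = 1 (diagonal).

R is symmetric with unit diagonal. Assembling:

R = [[1, 0.9776, -0.0472],
 [0.9776, 1, -0.0791],
 [-0.0472, -0.0791, 1]]
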